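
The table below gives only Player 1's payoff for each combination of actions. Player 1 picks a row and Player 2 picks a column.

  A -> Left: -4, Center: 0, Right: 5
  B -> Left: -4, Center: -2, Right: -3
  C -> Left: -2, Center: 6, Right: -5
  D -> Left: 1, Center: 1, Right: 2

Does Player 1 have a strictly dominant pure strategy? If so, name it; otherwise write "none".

A fails to dominate B at Left (-4=-4).
B fails to dominate A at Left (-4=-4).
C fails to dominate A at Right (-5<5).
D fails to dominate A at Right (2<5).
No single strategy dominates all the others.

none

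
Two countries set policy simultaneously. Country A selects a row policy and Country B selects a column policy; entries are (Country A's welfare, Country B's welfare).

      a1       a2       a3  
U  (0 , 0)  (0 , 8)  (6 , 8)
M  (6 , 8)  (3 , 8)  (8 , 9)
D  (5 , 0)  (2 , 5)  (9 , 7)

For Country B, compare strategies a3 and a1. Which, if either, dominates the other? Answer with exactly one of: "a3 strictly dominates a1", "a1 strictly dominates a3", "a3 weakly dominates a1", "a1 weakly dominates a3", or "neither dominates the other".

a3 strictly dominates a1

a3's payoffs vs a1's, by Country A's action — U: 8>0, M: 9>8, D: 7>0.
a3 gives a strictly higher payoff against each choice by Country A, so a3 strictly dominates a1.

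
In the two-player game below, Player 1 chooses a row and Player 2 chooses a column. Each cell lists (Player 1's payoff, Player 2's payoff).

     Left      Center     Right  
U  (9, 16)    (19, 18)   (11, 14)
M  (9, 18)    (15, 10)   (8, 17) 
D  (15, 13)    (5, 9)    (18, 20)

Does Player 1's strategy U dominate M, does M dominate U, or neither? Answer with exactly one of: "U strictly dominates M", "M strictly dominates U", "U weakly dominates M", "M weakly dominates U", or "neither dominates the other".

U weakly dominates M

U's payoffs vs M's, by Player 2's action — Left: 9=9, Center: 19>15, Right: 11>8.
U is at least as good everywhere and strictly better somewhere (tied only at Left), so U weakly but not strictly dominates M.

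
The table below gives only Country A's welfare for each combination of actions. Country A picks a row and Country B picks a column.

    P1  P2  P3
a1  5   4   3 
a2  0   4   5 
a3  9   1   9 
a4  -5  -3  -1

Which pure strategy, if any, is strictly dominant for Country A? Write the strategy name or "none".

none

a1 fails to dominate a2 at P2 (4=4).
a2 fails to dominate a1 at P1 (0<5).
a3 fails to dominate a1 at P2 (1<4).
a4 fails to dominate a1 at P1 (-5<5).
No single strategy dominates all the others.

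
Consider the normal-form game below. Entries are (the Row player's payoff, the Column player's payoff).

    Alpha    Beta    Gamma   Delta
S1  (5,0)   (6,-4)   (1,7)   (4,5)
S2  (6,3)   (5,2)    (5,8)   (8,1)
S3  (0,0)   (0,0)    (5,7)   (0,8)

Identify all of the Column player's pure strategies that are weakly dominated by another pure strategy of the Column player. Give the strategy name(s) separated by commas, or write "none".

Gamma weakly dominates Alpha — S1: 7>0, S2: 8>3, S3: 7>0.
Alpha weakly dominates Beta — S1: 0>-4, S2: 3>2, S3: 0=0.
Nothing dominates Gamma: Alpha at S1 (7>0); Beta at S1 (7>-4); Delta at S1 (7>5).
Nothing dominates Delta: Alpha at S1 (5>0); Beta at S1 (5>-4); Gamma at S3 (8>7).

Alpha, Beta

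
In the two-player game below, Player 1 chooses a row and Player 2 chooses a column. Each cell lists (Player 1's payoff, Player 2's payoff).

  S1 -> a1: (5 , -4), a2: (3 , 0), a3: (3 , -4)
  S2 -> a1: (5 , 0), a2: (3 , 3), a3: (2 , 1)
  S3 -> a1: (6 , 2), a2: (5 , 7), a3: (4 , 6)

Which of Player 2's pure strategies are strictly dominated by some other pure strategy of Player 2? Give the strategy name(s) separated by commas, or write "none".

a1, a3

a2 strictly dominates a1 — S1: 0>-4, S2: 3>0, S3: 7>2.
Nothing dominates a2: a1 at S1 (0>-4); a3 at S1 (0>-4).
a3: dominated, since a2 does at least as well everywhere (S1: 0>-4, S2: 3>1, S3: 7>6).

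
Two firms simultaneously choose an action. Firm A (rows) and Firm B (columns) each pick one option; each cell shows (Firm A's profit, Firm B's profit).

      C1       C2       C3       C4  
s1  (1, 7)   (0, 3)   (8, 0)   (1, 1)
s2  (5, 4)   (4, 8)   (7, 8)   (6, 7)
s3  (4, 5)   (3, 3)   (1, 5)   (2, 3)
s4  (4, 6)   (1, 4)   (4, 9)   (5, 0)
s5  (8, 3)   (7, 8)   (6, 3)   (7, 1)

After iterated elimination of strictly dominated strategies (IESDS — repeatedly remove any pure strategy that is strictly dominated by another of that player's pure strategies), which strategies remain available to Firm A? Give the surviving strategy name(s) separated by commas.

s1, s2, s5

Firm A's strategy s3 is strictly dominated by s2 (C1: 5>4, C2: 4>3, C3: 7>1, C4: 6>2) and is removed.
Firm A's strategy s4 is strictly dominated by s2 (C1: 5>4, C2: 4>1, C3: 7>4, C4: 6>5) and is removed.
For Firm B, C2 strictly dominates C4 on the remaining rows (s1: 3>1, s2: 8>7, s5: 8>1); eliminate C4.
Among the remaining strategies, none is strictly dominated by another pure strategy of the same player, so the elimination stops.
Surviving strategies — Firm A: {s1, s2, s5}; Firm B: {C1, C2, C3}.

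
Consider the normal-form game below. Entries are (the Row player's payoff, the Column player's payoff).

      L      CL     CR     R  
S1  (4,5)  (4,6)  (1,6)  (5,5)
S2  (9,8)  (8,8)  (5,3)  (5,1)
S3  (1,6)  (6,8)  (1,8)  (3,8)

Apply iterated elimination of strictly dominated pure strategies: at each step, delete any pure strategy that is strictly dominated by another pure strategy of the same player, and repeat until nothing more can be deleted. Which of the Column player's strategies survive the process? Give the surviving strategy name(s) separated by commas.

The Row player's strategy S3 is strictly dominated by S2 (L: 9>1, CL: 8>6, CR: 5>1, R: 5>3) and is removed.
Column R is eliminated: CL beats it against every remaining row (S1: 6>5, S2: 8>1).
For the Row player, S2 strictly dominates S1 on the remaining columns (L: 9>4, CL: 8>4, CR: 5>1); eliminate S1.
The Column player's strategy CR is strictly dominated by L (S2: 8>3) and is removed.
Among the remaining strategies, none is strictly dominated by another pure strategy of the same player, so the elimination stops.
Surviving strategies — the Row player: {S2}; the Column player: {L, CL}.

L, CL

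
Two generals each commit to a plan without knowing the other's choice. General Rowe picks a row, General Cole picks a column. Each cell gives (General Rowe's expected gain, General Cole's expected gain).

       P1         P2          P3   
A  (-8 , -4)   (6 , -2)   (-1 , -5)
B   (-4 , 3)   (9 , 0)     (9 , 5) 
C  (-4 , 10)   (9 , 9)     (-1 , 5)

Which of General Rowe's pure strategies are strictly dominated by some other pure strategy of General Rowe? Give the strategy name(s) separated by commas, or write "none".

A: dominated, since B does at least as well everywhere (P1: -4>-8, P2: 9>6, P3: 9>-1).
B: no other strategy beats it everywhere (A at P1 (-4>-8); C at P1 (-4=-4)).
C is not dominated — it holds its own against A at P1 (-4>-8); B at P1 (-4=-4).

A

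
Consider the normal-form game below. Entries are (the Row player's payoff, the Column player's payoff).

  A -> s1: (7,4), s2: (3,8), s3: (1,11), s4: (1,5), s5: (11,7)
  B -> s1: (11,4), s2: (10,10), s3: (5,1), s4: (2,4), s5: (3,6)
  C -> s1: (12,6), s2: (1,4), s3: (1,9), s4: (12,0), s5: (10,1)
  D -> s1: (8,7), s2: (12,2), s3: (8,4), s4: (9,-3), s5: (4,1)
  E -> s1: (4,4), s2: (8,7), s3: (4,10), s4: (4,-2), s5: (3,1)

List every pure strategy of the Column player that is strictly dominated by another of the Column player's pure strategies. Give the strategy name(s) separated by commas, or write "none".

s1 is not dominated — it holds its own against s2 at C (6>4); s3 at B (4>1); s4 at B (4=4); s5 at C (6>1).
s2: no other strategy beats it everywhere (s1 at A (8>4); s3 at B (10>1); s4 at A (8>5); s5 at A (8>7)).
s3: no other strategy beats it everywhere (s1 at A (11>4); s2 at A (11>8); s4 at A (11>5); s5 at A (11>7)).
s2 strictly dominates s4 — A: 8>5, B: 10>4, C: 4>0, D: 2>-3, E: 7>-2.
s2 strictly dominates s5 — A: 8>7, B: 10>6, C: 4>1, D: 2>1, E: 7>1.

s4, s5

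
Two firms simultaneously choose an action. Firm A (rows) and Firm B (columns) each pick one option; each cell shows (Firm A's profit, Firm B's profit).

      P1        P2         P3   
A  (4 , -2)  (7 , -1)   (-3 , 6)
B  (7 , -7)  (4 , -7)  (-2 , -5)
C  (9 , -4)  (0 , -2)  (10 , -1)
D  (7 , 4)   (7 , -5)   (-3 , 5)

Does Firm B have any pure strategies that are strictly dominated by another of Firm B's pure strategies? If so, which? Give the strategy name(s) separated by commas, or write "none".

P1, P2

P3 strictly dominates P1 — A: 6>-2, B: -5>-7, C: -1>-4, D: 5>4.
P3 strictly dominates P2 — A: 6>-1, B: -5>-7, C: -1>-2, D: 5>-5.
P3 is not dominated — it holds its own against P1 at A (6>-2); P2 at A (6>-1).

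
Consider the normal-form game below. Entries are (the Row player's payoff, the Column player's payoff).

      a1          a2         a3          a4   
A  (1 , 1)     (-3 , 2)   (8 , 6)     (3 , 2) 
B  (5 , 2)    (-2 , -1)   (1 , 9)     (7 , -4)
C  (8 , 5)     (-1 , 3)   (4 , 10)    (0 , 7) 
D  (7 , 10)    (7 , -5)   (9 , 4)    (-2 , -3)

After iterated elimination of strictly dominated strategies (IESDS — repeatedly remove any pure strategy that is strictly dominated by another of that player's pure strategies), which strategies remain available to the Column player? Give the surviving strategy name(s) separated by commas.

Column a2 is eliminated: a3 beats it against every remaining row (A: 6>2, B: 9>-1, C: 10>3, D: 4>-5).
The Column player's strategy a4 is strictly dominated by a3 (A: 6>2, B: 9>-4, C: 10>7, D: 4>-3) and is removed.
Row A is eliminated: D beats it against every remaining column (a1: 7>1, a3: 9>8).
For the Row player, C strictly dominates B on the remaining columns (a1: 8>5, a3: 4>1); eliminate B.
Among the remaining strategies, none is strictly dominated by another pure strategy of the same player, so the elimination stops.
Surviving strategies — the Row player: {C, D}; the Column player: {a1, a3}.

a1, a3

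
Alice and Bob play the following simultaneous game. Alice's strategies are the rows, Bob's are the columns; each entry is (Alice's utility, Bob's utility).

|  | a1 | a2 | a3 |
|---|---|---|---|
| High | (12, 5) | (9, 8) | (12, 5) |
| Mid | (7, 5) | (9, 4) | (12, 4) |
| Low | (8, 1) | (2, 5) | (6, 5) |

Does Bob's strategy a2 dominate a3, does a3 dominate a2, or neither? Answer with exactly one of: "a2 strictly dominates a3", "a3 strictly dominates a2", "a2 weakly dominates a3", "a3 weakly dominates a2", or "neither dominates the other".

a2's payoffs vs a3's, by Alice's action — High: 8>5, Mid: 4=4, Low: 5=5.
a2 is at least as good everywhere and strictly better somewhere (tied only at Mid, Low), so a2 weakly but not strictly dominates a3.

a2 weakly dominates a3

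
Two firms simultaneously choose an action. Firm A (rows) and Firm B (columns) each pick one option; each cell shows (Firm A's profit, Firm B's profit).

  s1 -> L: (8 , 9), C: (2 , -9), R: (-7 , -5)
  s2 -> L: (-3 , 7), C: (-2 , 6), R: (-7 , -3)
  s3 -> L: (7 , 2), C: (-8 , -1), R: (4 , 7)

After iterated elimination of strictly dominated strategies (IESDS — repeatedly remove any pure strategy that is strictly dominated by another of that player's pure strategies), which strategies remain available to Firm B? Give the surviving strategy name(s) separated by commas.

L, R

For Firm B, L strictly dominates C on the remaining rows (s1: 9>-9, s2: 7>6, s3: 2>-1); eliminate C.
Row s2 is eliminated: s3 beats it against every remaining column (L: 7>-3, R: 4>-7).
Among the remaining strategies, none is strictly dominated by another pure strategy of the same player, so the elimination stops.
Surviving strategies — Firm A: {s1, s3}; Firm B: {L, R}.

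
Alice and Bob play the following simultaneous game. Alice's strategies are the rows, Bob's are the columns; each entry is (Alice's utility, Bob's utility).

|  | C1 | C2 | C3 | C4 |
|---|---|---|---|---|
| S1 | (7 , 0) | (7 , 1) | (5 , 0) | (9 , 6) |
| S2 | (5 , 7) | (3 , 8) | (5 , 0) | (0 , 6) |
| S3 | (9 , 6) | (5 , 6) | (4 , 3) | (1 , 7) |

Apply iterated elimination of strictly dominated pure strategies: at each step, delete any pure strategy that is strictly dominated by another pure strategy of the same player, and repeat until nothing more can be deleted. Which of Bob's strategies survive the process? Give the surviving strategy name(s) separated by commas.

C4

For Bob, C2 strictly dominates C3 on the remaining rows (S1: 1>0, S2: 8>0, S3: 6>3); eliminate C3.
Alice's strategy S2 is strictly dominated by S1 (C1: 7>5, C2: 7>3, C4: 9>0) and is removed.
Column C1 is eliminated: C4 beats it against every remaining row (S1: 6>0, S3: 7>6).
For Alice, S1 strictly dominates S3 on the remaining columns (C2: 7>5, C4: 9>1); eliminate S3.
Bob's strategy C2 is strictly dominated by C4 (S1: 6>1) and is removed.
Among the remaining strategies, none is strictly dominated by another pure strategy of the same player, so the elimination stops.
Surviving strategies — Alice: {S1}; Bob: {C4}.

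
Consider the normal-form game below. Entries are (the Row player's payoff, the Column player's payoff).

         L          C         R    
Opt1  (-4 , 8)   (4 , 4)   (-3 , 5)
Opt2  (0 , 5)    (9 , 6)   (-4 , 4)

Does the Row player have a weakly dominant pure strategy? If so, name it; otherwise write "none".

none

Opt1 fails to dominate Opt2 at L (-4<0).
Opt2 fails to dominate Opt1 at R (-4<-3).
No single strategy dominates all the others.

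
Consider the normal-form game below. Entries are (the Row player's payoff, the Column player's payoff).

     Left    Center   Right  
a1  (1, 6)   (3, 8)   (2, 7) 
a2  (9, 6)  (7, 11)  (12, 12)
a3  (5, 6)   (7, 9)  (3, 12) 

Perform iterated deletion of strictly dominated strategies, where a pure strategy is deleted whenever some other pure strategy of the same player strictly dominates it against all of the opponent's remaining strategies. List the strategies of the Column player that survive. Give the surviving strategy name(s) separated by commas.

Right

Row a1 is eliminated: a2 beats it against every remaining column (Left: 9>1, Center: 7>3, Right: 12>2).
The Column player's strategy Left is strictly dominated by Center (a2: 11>6, a3: 9>6) and is removed.
The Column player's strategy Center is strictly dominated by Right (a2: 12>11, a3: 12>9) and is removed.
For the Row player, a2 strictly dominates a3 on the remaining columns (Right: 12>3); eliminate a3.
Among the remaining strategies, none is strictly dominated by another pure strategy of the same player, so the elimination stops.
Surviving strategies — the Row player: {a2}; the Column player: {Right}.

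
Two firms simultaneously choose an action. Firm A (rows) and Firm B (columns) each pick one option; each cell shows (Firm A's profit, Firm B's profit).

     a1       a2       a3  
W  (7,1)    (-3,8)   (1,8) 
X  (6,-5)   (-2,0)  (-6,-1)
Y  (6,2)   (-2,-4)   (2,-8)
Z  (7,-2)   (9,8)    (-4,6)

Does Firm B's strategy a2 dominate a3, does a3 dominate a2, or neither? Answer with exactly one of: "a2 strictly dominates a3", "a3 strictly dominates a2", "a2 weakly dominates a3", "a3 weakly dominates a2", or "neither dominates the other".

a2 weakly dominates a3

a2's payoffs vs a3's, by Firm A's action — W: 8=8, X: 0>-1, Y: -4>-8, Z: 8>6.
a2 is at least as good everywhere and strictly better somewhere (tied only at W), so a2 weakly but not strictly dominates a3.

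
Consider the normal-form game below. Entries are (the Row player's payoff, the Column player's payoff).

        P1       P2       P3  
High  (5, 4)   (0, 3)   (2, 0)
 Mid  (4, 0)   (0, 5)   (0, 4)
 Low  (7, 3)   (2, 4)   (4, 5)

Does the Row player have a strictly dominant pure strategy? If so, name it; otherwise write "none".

Low

Low vs High: P1: 7>5, P2: 2>0, P3: 4>2.
Low vs Mid: P1: 7>4, P2: 2>0, P3: 4>0.
Low strictly beats every other strategy against every opponent action, so it is strictly dominant.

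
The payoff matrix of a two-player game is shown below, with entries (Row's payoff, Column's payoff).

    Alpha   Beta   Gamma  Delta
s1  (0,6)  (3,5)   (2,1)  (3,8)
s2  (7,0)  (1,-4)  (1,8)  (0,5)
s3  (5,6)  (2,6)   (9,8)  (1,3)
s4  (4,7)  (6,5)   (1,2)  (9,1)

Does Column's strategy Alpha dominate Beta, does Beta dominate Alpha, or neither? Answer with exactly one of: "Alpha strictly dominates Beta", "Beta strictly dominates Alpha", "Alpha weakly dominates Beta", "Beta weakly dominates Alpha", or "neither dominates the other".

Alpha weakly dominates Beta

Compare Alpha to Beta across every action of Row: s1: 6>5, s2: 0>-4, s3: 6=6, s4: 7>5.
Alpha is at least as good everywhere and strictly better somewhere (tied only at s3), so Alpha weakly but not strictly dominates Beta.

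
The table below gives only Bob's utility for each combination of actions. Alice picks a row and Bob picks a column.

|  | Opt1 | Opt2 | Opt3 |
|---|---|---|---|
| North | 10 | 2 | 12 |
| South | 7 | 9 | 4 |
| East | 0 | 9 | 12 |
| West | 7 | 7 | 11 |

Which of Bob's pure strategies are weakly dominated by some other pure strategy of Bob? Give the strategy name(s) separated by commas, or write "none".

Opt1 is not dominated — it holds its own against Opt2 at North (10>2); Opt3 at South (7>4).
Opt2: no other strategy beats it everywhere (Opt1 at South (9>7); Opt3 at South (9>4)).
Opt3: no other strategy beats it everywhere (Opt1 at North (12>10); Opt2 at North (12>2)).

none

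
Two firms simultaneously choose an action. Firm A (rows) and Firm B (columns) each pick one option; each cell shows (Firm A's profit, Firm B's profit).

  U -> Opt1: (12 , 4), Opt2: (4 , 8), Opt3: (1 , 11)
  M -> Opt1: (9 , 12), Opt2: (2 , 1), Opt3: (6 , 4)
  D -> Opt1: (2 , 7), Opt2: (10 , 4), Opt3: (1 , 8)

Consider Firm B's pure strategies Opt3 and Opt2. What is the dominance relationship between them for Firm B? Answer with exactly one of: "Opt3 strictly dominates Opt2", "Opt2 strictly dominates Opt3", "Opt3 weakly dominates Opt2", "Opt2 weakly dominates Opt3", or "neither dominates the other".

Opt3 strictly dominates Opt2

Compare Opt3 to Opt2 across every action of Firm A: U: 11>8, M: 4>1, D: 8>4.
Every comparison favours Opt3, so Opt3 strictly dominates Opt2.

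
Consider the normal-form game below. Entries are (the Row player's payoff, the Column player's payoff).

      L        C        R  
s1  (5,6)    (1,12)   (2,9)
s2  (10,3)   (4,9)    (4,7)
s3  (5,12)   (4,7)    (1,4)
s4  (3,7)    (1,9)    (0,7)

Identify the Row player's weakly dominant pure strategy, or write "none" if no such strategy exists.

s2 vs s1: L: 10>5, C: 4>1, R: 4>2.
s2 vs s3: L: 10>5, C: 4=4, R: 4>1.
s2 vs s4: L: 10>3, C: 4>1, R: 4>0.
s2 is at least as good as every other strategy against every opponent action, so it is weakly dominant.

s2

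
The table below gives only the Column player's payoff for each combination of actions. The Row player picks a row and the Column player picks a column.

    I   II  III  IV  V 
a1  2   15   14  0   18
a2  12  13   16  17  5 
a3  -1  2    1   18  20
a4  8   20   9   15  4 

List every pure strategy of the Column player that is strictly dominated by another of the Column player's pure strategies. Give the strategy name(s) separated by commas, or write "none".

I

I is strictly dominated by II (a1: 15>2, a2: 13>12, a3: 2>-1, a4: 20>8).
II: no other strategy beats it everywhere (I at a1 (15>2); III at a1 (15>14); IV at a1 (15>0); V at a2 (13>5)).
Nothing dominates III: I at a1 (14>2); II at a2 (16>13); IV at a1 (14>0); V at a2 (16>5).
IV is not dominated — it holds its own against I at a2 (17>12); II at a2 (17>13); III at a2 (17>16); V at a2 (17>5).
V is not dominated — it holds its own against I at a1 (18>2); II at a1 (18>15); III at a1 (18>14); IV at a1 (18>0).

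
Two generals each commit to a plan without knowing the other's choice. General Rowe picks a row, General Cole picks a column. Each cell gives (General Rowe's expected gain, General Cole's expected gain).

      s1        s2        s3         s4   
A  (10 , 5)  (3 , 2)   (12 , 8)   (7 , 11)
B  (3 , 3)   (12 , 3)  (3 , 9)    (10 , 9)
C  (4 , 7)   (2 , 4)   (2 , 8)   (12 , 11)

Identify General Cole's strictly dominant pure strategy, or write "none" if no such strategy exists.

s1 fails to dominate s2 at B (3=3).
s2 fails to dominate s1 at A (2<5).
s3 fails to dominate s4 at A (8<11).
s4 fails to dominate s3 at B (9=9).
No single strategy dominates all the others.

none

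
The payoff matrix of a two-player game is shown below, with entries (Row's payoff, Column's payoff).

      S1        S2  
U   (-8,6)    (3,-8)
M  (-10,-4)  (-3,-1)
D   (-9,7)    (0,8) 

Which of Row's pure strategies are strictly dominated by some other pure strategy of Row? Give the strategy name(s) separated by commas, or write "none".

M, D

U: no other strategy beats it everywhere (M at S1 (-8>-10); D at S1 (-8>-9)).
U strictly dominates M — S1: -8>-10, S2: 3>-3.
D: dominated, since U does at least as well everywhere (S1: -8>-9, S2: 3>0).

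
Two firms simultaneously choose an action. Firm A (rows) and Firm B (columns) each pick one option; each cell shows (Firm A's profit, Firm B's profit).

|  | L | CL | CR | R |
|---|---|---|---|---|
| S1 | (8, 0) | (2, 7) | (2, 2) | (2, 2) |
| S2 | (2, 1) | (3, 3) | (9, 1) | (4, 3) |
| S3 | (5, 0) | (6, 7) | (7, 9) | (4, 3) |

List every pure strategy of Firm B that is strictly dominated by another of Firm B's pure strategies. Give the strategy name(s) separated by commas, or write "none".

CL strictly dominates L — S1: 7>0, S2: 3>1, S3: 7>0.
CL is not dominated — it holds its own against L at S1 (7>0); CR at S1 (7>2); R at S1 (7>2).
CR is not dominated — it holds its own against L at S1 (2>0); CL at S3 (9>7); R at S1 (2=2).
R is not dominated — it holds its own against L at S1 (2>0); CL at S2 (3=3); CR at S1 (2=2).

L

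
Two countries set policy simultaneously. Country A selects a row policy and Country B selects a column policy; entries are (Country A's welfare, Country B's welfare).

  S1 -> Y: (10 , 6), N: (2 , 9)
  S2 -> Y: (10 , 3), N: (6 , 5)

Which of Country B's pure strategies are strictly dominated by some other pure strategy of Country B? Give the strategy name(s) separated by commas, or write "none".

Y

Y: dominated, since N does at least as well everywhere (S1: 9>6, S2: 5>3).
N is not dominated — it holds its own against Y at S1 (9>6).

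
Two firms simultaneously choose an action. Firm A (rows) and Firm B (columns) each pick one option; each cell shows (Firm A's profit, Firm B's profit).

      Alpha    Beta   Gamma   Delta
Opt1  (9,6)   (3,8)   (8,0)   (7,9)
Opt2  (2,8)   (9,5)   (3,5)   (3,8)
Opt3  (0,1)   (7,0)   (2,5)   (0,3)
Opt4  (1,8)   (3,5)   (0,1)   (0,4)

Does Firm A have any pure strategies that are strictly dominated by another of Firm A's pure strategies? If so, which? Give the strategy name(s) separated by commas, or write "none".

Opt3, Opt4

Opt1 is not dominated — it holds its own against Opt2 at Alpha (9>2); Opt3 at Alpha (9>0); Opt4 at Alpha (9>1).
Nothing dominates Opt2: Opt1 at Beta (9>3); Opt3 at Alpha (2>0); Opt4 at Alpha (2>1).
Opt3: dominated, since Opt2 does at least as well everywhere (Alpha: 2>0, Beta: 9>7, Gamma: 3>2, Delta: 3>0).
Opt4 is strictly dominated by Opt2 (Alpha: 2>1, Beta: 9>3, Gamma: 3>0, Delta: 3>0).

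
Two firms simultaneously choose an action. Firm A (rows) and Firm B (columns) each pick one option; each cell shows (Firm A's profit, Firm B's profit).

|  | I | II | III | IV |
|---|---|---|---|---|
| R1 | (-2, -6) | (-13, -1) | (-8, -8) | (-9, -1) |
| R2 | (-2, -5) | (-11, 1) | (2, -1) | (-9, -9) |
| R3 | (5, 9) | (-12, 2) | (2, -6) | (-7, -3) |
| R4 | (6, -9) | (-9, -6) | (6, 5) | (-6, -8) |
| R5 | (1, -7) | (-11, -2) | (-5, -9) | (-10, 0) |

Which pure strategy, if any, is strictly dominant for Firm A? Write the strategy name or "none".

R4

R4 vs R1: I: 6>-2, II: -9>-13, III: 6>-8, IV: -6>-9.
R4 vs R2: I: 6>-2, II: -9>-11, III: 6>2, IV: -6>-9.
R4 vs R3: I: 6>5, II: -9>-12, III: 6>2, IV: -6>-7.
R4 vs R5: I: 6>1, II: -9>-11, III: 6>-5, IV: -6>-10.
R4 strictly beats every other strategy against every opponent action, so it is strictly dominant.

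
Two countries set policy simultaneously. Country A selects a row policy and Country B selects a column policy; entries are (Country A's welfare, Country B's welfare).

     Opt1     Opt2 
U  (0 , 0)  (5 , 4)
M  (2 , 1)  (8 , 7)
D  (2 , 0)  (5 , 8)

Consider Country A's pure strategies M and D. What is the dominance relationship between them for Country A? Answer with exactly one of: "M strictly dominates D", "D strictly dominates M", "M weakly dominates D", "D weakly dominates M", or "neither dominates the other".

Compare M to D across every action of Country B: Opt1: 2=2, Opt2: 8>5.
M is at least as good everywhere and strictly better somewhere (tied only at Opt1), so M weakly but not strictly dominates D.

M weakly dominates D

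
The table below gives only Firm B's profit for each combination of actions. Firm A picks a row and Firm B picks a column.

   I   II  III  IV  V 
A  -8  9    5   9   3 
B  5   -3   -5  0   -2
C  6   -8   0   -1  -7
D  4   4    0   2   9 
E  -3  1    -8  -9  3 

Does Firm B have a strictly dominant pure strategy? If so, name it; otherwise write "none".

none

I fails to dominate II at A (-8<9).
II fails to dominate I at B (-3<5).
III fails to dominate I at B (-5<5).
IV fails to dominate I at B (0<5).
V fails to dominate I at B (-2<5).
No single strategy dominates all the others.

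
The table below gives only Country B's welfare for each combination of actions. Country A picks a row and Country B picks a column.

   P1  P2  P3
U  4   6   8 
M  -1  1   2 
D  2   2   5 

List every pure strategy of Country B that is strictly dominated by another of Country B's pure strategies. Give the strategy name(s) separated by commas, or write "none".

P3 strictly dominates P1 — U: 8>4, M: 2>-1, D: 5>2.
P3 strictly dominates P2 — U: 8>6, M: 2>1, D: 5>2.
P3 is not dominated — it holds its own against P1 at U (8>4); P2 at U (8>6).

P1, P2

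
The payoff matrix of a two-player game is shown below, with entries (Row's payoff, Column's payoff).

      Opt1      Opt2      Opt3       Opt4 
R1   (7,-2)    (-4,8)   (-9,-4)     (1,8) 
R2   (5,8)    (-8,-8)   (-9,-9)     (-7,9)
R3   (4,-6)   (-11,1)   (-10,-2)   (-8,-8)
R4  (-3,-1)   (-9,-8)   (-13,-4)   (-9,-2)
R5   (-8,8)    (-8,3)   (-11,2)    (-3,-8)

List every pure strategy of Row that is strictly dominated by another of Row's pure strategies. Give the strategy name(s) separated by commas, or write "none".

R3, R4, R5

R1 is not dominated — it holds its own against R2 at Opt1 (7>5); R3 at Opt1 (7>4); R4 at Opt1 (7>-3); R5 at Opt1 (7>-8).
R2 is not dominated — it holds its own against R1 at Opt3 (-9=-9); R3 at Opt1 (5>4); R4 at Opt1 (5>-3); R5 at Opt1 (5>-8).
R3 is strictly dominated by R1 (Opt1: 7>4, Opt2: -4>-11, Opt3: -9>-10, Opt4: 1>-8).
R4: dominated, since R1 does at least as well everywhere (Opt1: 7>-3, Opt2: -4>-9, Opt3: -9>-13, Opt4: 1>-9).
R1 strictly dominates R5 — Opt1: 7>-8, Opt2: -4>-8, Opt3: -9>-11, Opt4: 1>-3.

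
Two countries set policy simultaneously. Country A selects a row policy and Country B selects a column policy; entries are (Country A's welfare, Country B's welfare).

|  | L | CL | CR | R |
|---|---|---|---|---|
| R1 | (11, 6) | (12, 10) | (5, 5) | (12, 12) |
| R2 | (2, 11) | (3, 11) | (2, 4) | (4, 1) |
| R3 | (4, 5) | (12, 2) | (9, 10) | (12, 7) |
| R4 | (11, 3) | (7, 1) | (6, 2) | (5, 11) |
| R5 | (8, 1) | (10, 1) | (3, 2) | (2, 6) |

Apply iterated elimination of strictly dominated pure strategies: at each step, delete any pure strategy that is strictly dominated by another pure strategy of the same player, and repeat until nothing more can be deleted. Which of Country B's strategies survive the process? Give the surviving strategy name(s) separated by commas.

Country A's strategy R2 is strictly dominated by R1 (L: 11>2, CL: 12>3, CR: 5>2, R: 12>4) and is removed.
Row R5 is eliminated: R1 beats it against every remaining column (L: 11>8, CL: 12>10, CR: 5>3, R: 12>2).
Column L is eliminated: R beats it against every remaining row (R1: 12>6, R3: 7>5, R4: 11>3).
Country A's strategy R4 is strictly dominated by R3 (CL: 12>7, CR: 9>6, R: 12>5) and is removed.
Country B's strategy CL is strictly dominated by R (R1: 12>10, R3: 7>2) and is removed.
Among the remaining strategies, none is strictly dominated by another pure strategy of the same player, so the elimination stops.
Surviving strategies — Country A: {R1, R3}; Country B: {CR, R}.

CR, R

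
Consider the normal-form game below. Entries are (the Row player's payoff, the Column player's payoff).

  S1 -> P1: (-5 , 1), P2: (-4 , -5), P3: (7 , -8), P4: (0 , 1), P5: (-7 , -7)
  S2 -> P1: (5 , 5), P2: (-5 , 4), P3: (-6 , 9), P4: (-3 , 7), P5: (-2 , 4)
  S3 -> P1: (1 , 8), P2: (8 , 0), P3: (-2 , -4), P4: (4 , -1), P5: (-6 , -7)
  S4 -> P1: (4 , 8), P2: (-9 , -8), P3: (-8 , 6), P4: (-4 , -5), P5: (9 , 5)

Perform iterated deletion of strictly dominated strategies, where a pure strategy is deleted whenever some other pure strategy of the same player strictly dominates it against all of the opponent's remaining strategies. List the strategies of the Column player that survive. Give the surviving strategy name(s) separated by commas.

P1, P3, P4

Column P2 is eliminated: P1 beats it against every remaining row (S1: 1>-5, S2: 5>4, S3: 8>0, S4: 8>-8).
For the Column player, P1 strictly dominates P5 on the remaining rows (S1: 1>-7, S2: 5>4, S3: 8>-7, S4: 8>5); eliminate P5.
The Row player's strategy S4 is strictly dominated by S2 (P1: 5>4, P3: -6>-8, P4: -3>-4) and is removed.
Among the remaining strategies, none is strictly dominated by another pure strategy of the same player, so the elimination stops.
Surviving strategies — the Row player: {S1, S2, S3}; the Column player: {P1, P3, P4}.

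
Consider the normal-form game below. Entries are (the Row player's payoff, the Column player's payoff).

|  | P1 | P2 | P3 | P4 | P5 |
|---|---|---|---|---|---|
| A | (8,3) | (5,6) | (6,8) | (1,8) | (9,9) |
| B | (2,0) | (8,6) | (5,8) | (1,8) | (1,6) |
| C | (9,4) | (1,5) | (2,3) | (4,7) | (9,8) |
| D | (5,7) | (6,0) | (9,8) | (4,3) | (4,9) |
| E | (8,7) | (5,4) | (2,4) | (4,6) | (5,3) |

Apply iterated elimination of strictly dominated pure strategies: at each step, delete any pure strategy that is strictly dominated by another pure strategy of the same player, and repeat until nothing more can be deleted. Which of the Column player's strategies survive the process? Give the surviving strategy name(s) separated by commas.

The Column player's strategy P2 is strictly dominated by P4 (A: 8>6, B: 8>6, C: 7>5, D: 3>0, E: 6>4) and is removed.
Row B is eliminated: D beats it against every remaining column (P1: 5>2, P3: 9>5, P4: 4>1, P5: 4>1).
Among the remaining strategies, none is strictly dominated by another pure strategy of the same player, so the elimination stops.
Surviving strategies — the Row player: {A, C, D, E}; the Column player: {P1, P3, P4, P5}.

P1, P3, P4, P5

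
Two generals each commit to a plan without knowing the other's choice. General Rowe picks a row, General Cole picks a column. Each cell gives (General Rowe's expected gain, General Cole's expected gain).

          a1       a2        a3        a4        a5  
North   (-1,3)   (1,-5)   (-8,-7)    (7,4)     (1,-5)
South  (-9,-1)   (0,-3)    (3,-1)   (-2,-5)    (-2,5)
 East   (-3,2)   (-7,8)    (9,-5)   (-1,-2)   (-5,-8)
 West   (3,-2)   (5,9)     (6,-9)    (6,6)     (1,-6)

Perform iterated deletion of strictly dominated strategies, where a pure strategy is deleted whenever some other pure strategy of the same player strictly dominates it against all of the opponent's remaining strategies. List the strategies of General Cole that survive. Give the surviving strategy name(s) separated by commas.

For General Rowe, West strictly dominates South on the remaining columns (a1: 3>-9, a2: 5>0, a3: 6>3, a4: 6>-2, a5: 1>-2); eliminate South.
General Cole's strategy a3 is strictly dominated by a1 (North: 3>-7, East: 2>-5, West: -2>-9) and is removed.
General Rowe's strategy East is strictly dominated by North (a1: -1>-3, a2: 1>-7, a4: 7>-1, a5: 1>-5) and is removed.
General Cole's strategy a1 is strictly dominated by a4 (North: 4>3, West: 6>-2) and is removed.
Column a5 is eliminated: a4 beats it against every remaining row (North: 4>-5, West: 6>-6).
Among the remaining strategies, none is strictly dominated by another pure strategy of the same player, so the elimination stops.
Surviving strategies — General Rowe: {North, West}; General Cole: {a2, a4}.

a2, a4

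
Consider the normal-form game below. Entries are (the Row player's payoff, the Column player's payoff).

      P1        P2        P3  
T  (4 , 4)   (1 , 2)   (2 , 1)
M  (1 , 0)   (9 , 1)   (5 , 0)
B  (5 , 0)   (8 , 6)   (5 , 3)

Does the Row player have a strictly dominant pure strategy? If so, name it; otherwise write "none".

T fails to dominate M at P2 (1<9).
M fails to dominate T at P1 (1<4).
B fails to dominate M at P2 (8<9).
No single strategy dominates all the others.

none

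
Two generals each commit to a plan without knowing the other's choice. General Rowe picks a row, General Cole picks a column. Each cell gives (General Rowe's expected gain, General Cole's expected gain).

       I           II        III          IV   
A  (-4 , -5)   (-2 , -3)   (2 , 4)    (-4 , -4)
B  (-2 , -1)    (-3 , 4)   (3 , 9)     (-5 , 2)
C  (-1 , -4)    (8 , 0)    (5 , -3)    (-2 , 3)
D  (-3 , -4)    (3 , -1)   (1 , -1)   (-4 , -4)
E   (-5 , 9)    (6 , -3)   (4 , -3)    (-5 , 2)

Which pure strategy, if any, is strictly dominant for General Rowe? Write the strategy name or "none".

C

C vs A: I: -1>-4, II: 8>-2, III: 5>2, IV: -2>-4.
C vs B: I: -1>-2, II: 8>-3, III: 5>3, IV: -2>-5.
C vs D: I: -1>-3, II: 8>3, III: 5>1, IV: -2>-4.
C vs E: I: -1>-5, II: 8>6, III: 5>4, IV: -2>-5.
C strictly beats every other strategy against every opponent action, so it is strictly dominant.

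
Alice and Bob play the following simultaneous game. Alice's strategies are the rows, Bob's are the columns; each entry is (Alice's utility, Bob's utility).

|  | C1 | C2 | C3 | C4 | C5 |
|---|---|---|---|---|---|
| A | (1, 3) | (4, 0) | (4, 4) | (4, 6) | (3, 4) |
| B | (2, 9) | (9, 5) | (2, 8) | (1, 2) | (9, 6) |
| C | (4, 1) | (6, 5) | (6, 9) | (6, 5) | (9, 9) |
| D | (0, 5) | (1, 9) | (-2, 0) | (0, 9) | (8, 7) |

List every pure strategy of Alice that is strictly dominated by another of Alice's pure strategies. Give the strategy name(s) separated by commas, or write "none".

C strictly dominates A — C1: 4>1, C2: 6>4, C3: 6>4, C4: 6>4, C5: 9>3.
B is not dominated — it holds its own against A at C1 (2>1); C at C2 (9>6); D at C1 (2>0).
C: no other strategy beats it everywhere (A at C1 (4>1); B at C1 (4>2); D at C1 (4>0)).
D is strictly dominated by B (C1: 2>0, C2: 9>1, C3: 2>-2, C4: 1>0, C5: 9>8).

A, D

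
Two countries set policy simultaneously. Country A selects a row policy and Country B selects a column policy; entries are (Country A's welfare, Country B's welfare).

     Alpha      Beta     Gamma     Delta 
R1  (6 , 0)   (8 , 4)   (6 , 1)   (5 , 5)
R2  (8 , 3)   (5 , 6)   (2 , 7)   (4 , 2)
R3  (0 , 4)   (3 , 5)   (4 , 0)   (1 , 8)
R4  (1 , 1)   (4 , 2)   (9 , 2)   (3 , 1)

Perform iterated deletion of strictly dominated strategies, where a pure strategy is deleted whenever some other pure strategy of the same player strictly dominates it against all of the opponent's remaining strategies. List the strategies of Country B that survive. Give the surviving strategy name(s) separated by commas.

Beta, Gamma, Delta

Country A's strategy R3 is strictly dominated by R1 (Alpha: 6>0, Beta: 8>3, Gamma: 6>4, Delta: 5>1) and is removed.
Country B's strategy Alpha is strictly dominated by Beta (R1: 4>0, R2: 6>3, R4: 2>1) and is removed.
Row R2 is eliminated: R1 beats it against every remaining column (Beta: 8>5, Gamma: 6>2, Delta: 5>4).
Among the remaining strategies, none is strictly dominated by another pure strategy of the same player, so the elimination stops.
Surviving strategies — Country A: {R1, R4}; Country B: {Beta, Gamma, Delta}.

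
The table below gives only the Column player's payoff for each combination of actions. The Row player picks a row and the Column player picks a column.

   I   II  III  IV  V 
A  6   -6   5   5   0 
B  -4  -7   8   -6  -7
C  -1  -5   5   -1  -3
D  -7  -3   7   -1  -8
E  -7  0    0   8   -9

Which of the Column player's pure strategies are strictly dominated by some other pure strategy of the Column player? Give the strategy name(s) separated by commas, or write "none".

Nothing dominates I: II at A (6>-6); III at A (6>5); IV at A (6>5); V at A (6>0).
IV strictly dominates II — A: 5>-6, B: -6>-7, C: -1>-5, D: -1>-3, E: 8>0.
III: no other strategy beats it everywhere (I at B (8>-4); II at A (5>-6); IV at A (5=5); V at A (5>0)).
IV: no other strategy beats it everywhere (I at C (-1=-1); II at A (5>-6); III at A (5=5); V at A (5>0)).
V is strictly dominated by I (A: 6>0, B: -4>-7, C: -1>-3, D: -7>-8, E: -7>-9).

II, V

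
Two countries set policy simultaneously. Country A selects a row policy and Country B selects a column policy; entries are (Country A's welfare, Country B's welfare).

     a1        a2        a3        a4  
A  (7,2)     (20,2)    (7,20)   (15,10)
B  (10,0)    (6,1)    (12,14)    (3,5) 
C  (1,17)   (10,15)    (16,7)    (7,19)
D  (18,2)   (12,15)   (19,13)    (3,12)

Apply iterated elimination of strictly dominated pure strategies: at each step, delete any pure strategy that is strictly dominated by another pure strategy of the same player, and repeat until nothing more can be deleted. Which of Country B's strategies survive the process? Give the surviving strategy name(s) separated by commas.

a2, a3, a4

Column a1 is eliminated: a4 beats it against every remaining row (A: 10>2, B: 5>0, C: 19>17, D: 12>2).
Row B is eliminated: C beats it against every remaining column (a2: 10>6, a3: 16>12, a4: 7>3).
Among the remaining strategies, none is strictly dominated by another pure strategy of the same player, so the elimination stops.
Surviving strategies — Country A: {A, C, D}; Country B: {a2, a3, a4}.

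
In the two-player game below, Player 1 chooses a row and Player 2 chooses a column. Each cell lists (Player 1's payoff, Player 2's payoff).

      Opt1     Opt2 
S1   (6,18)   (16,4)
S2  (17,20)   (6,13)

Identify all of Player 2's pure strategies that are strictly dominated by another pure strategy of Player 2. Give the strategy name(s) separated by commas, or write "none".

Opt1: no other strategy beats it everywhere (Opt2 at S1 (18>4)).
Opt2 is strictly dominated by Opt1 (S1: 18>4, S2: 20>13).

Opt2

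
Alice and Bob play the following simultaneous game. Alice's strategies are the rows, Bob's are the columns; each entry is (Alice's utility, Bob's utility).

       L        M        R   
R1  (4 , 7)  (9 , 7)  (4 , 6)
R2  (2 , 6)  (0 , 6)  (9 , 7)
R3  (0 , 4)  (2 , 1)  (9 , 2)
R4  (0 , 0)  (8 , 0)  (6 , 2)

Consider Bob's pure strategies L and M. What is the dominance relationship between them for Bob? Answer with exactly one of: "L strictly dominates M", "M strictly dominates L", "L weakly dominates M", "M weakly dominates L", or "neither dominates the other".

Compare L to M across every action of Alice: R1: 7=7, R2: 6=6, R3: 4>1, R4: 0=0.
L is at least as good everywhere and strictly better somewhere (tied only at R1, R2, R4), so L weakly but not strictly dominates M.

L weakly dominates M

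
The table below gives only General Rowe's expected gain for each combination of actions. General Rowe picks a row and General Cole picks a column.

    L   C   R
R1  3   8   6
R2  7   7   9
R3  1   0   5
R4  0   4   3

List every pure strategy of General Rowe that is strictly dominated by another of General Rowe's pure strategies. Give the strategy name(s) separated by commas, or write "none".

R1: no other strategy beats it everywhere (R2 at C (8>7); R3 at L (3>1); R4 at L (3>0)).
R2 is not dominated — it holds its own against R1 at L (7>3); R3 at L (7>1); R4 at L (7>0).
R3 is strictly dominated by R1 (L: 3>1, C: 8>0, R: 6>5).
R4 is strictly dominated by R1 (L: 3>0, C: 8>4, R: 6>3).

R3, R4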